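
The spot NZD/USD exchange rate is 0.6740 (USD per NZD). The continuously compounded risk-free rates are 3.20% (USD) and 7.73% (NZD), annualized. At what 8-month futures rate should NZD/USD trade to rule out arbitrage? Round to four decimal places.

F = S·e^((r_USD − r_NZD)T) = 0.6740 · e^((0.0320 − 0.0773) × 8/12)
= 0.6740 · e^-0.030200 = 0.6740 × 0.970251
F = 0.6539 USD per NZD

0.6539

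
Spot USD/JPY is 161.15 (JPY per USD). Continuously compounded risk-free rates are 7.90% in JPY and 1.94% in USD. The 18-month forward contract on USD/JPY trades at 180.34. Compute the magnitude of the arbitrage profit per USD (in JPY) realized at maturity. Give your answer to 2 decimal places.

4.12 per USD (in JPY)

Fair forward: F* = S·e^(carry·T), with carry = (r_JPY − r_USD) = 0.0790 − 0.0194 = 0.0596
F* = 161.15 · e^(0.0596 × 18/12) = 161.15 · e^0.089400 = 161.15 × 1.093518 = 176.2204
Market 180.34 > fair 176.2204: forward overpriced → cash-and-carry (buy spot, short the forward).
At maturity, profit = |F_mkt − F*| = |180.34 − 176.2204| = 4.12 per USD (in JPY)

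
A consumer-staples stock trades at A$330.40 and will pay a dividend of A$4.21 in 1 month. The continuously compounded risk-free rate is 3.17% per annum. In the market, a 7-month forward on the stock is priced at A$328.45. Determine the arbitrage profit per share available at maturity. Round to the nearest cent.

PV(dividends) I = 4.21·e^(−0.0317·1/12) = 4.1989
Fair forward F* = (S − I)·e^(rT) = (330.40 − 4.1989)·e^0.018492 = 326.2011 × 1.018664 = 332.2893
Market A$328.45 < fair 332.2893: forward underpriced → reverse cash-and-carry (short the stock, invest proceeds at r, pay the dividends, go long the forward).
Profit at T = |F_mkt − F*| = |328.45 − 332.2893| = A$3.84 per share

A$3.84 per share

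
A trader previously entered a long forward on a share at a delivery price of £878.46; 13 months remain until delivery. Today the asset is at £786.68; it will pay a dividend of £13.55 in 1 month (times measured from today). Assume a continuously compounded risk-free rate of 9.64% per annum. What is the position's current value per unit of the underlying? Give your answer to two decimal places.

-£18.11

PV(remaining dividends) I = 13.55·e^(−0.0964·1/12) = 13.4416
Current forward F = (S − I)·e^(rT) = (786.68 − 13.4416)·e^(0.0964·13/12) = 773.2384 × 1.110081 = 858.3573
Value (long) = (F − K)·e^(−rT) = (858.3573 − 878.46) × 0.900835 = -18.1092
Value = -£18.11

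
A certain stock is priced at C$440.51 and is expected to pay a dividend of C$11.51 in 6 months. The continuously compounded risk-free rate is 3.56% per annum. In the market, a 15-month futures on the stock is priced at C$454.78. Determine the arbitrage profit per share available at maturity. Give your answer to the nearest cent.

PV(dividends) I = 11.51·e^(−0.0356·6/12) = 11.3069
Fair futures F* = (S − I)·e^(rT) = (440.51 − 11.3069)·e^0.044500 = 429.2031 × 1.045505 = 448.7340
Market C$454.78 > fair 448.7340: forward overpriced → cash-and-carry (borrow at r, buy the stock and collect the dividends, short the forward).
Profit at T = |F_mkt − F*| = |454.78 − 448.7340| = C$6.05 per share

C$6.05 per share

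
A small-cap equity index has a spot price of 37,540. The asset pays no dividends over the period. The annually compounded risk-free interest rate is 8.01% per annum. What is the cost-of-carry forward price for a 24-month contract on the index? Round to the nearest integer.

F = S · (1+r)^T
= 37540 × 1.166616
F = 43,795

43,795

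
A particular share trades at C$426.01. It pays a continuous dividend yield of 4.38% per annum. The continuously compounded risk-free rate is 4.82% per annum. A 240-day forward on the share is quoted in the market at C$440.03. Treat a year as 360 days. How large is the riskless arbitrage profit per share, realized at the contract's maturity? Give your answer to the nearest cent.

Fair forward: F* = S·e^(carry·T), with carry = (r − q) = 0.0482 − 0.0438 = 0.0044
F* = 426.01 · e^(0.0044 × 240/360) = 426.01 · e^0.002933 = 426.01 × 1.002937 = C$427.2612
Market C$440.03 > fair C$427.2612: forward overpriced → cash-and-carry (buy spot, short the forward).
At maturity, profit = |F_mkt − F*| = |440.03 − 427.2612| = C$12.77 per share

C$12.77 per share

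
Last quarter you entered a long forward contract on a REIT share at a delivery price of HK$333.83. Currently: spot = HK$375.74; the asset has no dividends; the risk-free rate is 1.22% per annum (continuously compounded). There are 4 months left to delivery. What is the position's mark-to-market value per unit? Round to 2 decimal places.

HK$43.26

Current fair forward for the remaining 4 months: F = S·e^(r·T), r = 0.0122
F = 375.74 · e^(0.0122 × 4/12) = 375.74 × 1.004075 = 377.2711
Value of long forward = (F − K)·e^(−rT) = (377.2711 − 333.83) · e^(−0.0122·4/12)
= 43.4411 × 0.995942 = 43.26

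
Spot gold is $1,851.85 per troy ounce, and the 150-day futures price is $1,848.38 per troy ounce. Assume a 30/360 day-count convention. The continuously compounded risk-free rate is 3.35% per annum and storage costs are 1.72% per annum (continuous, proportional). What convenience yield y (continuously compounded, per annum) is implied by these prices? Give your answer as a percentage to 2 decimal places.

5.52%

F = S·e^((r+u−y)T) ⇒ (r+u−y) = ln(F/S)/T
ln(1848.38/1851.85) = -0.001876; /T ⇒ -0.004502
y = r + u − ln(F/S)/T = 0.0335 + 0.0172 + 0.004502 = 0.055202
y = 5.52%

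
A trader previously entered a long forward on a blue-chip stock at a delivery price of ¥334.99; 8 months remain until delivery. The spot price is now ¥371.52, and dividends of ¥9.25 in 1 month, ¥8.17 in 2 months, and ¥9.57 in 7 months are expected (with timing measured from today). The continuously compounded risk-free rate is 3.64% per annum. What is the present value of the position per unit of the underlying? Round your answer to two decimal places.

¥17.85

PV(remaining dividends) I = 9.25·e^(−0.0364·1/12) + 8.17·e^(−0.0364·2/12) + 9.57·e^(−0.0364·7/12) = 26.7115
Current forward F = (S − I)·e^(rT) = (371.52 − 26.7115)·e^(0.0364·8/12) = 344.8085 × 1.024563 = 353.2780
Value (long) = (F − K)·e^(−rT) = (353.2780 − 334.99) × 0.976025 = 17.8495
Value = ¥17.85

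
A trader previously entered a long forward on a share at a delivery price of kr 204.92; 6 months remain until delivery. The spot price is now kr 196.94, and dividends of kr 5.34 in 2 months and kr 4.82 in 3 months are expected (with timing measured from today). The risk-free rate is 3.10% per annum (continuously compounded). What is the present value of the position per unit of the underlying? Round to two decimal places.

-kr 14.92

PV(remaining dividends) I = 5.34·e^(−0.0310·2/12) + 4.82·e^(−0.0310·3/12) = 10.0953
Current forward F = (S − I)·e^(rT) = (196.94 − 10.0953)·e^(0.0310·6/12) = 186.8447 × 1.015621 = 189.7634
Value (long) = (F − K)·e^(−rT) = (189.7634 − 204.92) × 0.984620 = -14.9235
Value = -kr 14.92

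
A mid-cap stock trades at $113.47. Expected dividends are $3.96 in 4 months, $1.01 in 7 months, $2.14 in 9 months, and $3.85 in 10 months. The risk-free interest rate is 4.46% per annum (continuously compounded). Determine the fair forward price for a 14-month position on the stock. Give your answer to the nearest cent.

PV(dividends) I = 3.96·e^(−0.0446·4/12) + 1.01·e^(−0.0446·7/12) + 2.14·e^(−0.0446·9/12) + 3.85·e^(−0.0446·10/12)
I = 3.9016 + 0.9841 + 2.0696 + 3.7095 = 10.6648
F = (S − I)·e^(rT) = (113.47 − 10.6648) · e^(0.0446·14/12)
= 102.8052 · e^0.052033 = 102.8052 × 1.053411 = $108.30

$108.30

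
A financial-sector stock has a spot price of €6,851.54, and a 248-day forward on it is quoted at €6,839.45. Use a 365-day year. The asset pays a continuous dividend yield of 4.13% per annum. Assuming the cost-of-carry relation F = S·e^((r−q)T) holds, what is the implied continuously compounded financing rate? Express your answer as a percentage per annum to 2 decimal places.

3.87%

From F = S·e^((r−q)T): (r − q) = ln(F/S)/T
ln(6839.45/6851.54) = ln(0.998235) = -0.001767
(r − q) = -0.001767 / (248/365) = -0.002601
r = ln(F/S)/T + q = -0.002601 + 0.0413 = 0.038699
r = 3.87%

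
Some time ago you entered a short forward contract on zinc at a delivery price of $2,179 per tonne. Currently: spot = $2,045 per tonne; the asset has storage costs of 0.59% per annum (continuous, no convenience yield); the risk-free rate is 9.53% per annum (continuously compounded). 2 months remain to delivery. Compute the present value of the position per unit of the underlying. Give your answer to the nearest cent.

Current fair forward for the remaining 2 months: F = S·e^((r + u)·T), (r + u) = 0.0953 + 0.0059 = 0.1012
F = 2045 · e^(0.1012 × 2/12) = 2045 × 1.01700971 = 2079.7849
Value of long forward = (F − K)·e^(−rT) = (2079.7849 − 2179) · e^(−0.0953·2/12)
= -99.2151 × 0.98424214 = -97.65
Short position value = −(long value) = $97.65

$97.65 per tonne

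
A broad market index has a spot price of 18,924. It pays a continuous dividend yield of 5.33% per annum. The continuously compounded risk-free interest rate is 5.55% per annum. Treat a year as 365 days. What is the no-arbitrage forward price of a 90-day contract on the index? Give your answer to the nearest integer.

18,934

F = S·e^((r − q)T) = 18924 · e^((0.0555 − 0.0533) × 90/365)
= 18924 · e^0.000542 = 18924 × 1.000542
F = 18,934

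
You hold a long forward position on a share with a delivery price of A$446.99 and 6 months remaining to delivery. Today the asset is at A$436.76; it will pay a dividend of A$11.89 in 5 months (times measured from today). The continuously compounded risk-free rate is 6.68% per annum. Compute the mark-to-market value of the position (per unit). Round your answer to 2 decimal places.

-A$7.11

PV(remaining dividends) I = 11.89·e^(−0.0668·5/12) = 11.5636
Current forward F = (S − I)·e^(rT) = (436.76 − 11.5636)·e^(0.0668·6/12) = 425.1964 × 1.033964 = 439.6378
Value (long) = (F − K)·e^(−rT) = (439.6378 − 446.99) × 0.967152 = -7.1107
Value = -A$7.11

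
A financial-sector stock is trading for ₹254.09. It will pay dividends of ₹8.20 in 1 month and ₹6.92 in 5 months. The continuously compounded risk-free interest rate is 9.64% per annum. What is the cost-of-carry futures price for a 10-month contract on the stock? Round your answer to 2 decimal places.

PV(dividends) I = 8.20·e^(−0.0964·1/12) + 6.92·e^(−0.0964·5/12)
I = 8.1344 + 6.6476 = 14.7820
F = (S − I)·e^(rT) = (254.09 − 14.7820) · e^(0.0964·10/12)
= 239.3080 · e^0.080333 = 239.3080 × 1.083648 = ₹259.33

₹259.33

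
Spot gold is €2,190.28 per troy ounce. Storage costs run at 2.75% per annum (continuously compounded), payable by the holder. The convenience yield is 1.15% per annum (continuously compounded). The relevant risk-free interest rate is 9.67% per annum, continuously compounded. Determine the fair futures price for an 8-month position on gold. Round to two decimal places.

€2,361.18 per troy ounce

Net carry = r + u − y = 0.0967 + 0.0275 − 0.0115 = 0.1127
F = S·e^((r+u−y)T) = 2190.28 · e^(0.1127 × 8/12) = 2190.28 · e^0.07513333
= 2190.28 × 1.07802787 = €2,361.18 per troy ounce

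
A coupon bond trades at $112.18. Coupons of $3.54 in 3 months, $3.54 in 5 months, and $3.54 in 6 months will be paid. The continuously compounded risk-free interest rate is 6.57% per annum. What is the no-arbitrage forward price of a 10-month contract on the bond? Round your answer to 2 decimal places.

$107.56

PV(coupons) I = 3.54·e^(−0.0657·3/12) + 3.54·e^(−0.0657·5/12) + 3.54·e^(−0.0657·6/12)
I = 3.4823 + 3.4444 + 3.4256 = 10.3523
F = (S − I)·e^(rT) = (112.18 − 10.3523) · e^(0.0657·10/12)
= 101.8277 · e^0.054750 = 101.8277 × 1.056277 = $107.56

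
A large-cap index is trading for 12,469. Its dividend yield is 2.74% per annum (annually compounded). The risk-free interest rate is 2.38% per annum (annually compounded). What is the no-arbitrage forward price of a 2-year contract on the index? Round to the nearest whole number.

12,382

F = S · (1+r)^T / (1+q)^T
= 12469 × 1.048166 / 1.055551 = 12469 × 0.993004
F = 12,382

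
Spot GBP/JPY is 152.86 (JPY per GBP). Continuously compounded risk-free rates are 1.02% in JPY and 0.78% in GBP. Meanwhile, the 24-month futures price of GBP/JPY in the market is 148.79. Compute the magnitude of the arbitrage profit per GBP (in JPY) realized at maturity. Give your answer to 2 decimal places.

Fair futures: F* = S·e^(carry·T), with carry = (r_JPY − r_GBP) = 0.0102 − 0.0078 = 0.0024
F* = 152.86 · e^(0.0024 × 24/12) = 152.86 · e^0.004800 = 152.86 × 1.004812 = 153.5956
Market 148.79 < fair 153.5956: forward underpriced → reverse cash-and-carry (short spot, go long the forward).
At maturity, profit = |F_mkt − F*| = |148.79 − 153.5956| = 4.81 per GBP (in JPY)

4.81 per GBP (in JPY)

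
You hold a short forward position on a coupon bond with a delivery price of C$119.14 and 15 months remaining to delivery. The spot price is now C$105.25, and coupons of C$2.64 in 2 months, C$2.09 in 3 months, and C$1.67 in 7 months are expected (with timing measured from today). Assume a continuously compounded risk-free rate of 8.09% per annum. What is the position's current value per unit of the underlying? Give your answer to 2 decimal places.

PV(remaining coupons) I = 2.64·e^(−0.0809·2/12) + 2.09·e^(−0.0809·3/12) + 1.67·e^(−0.0809·7/12) = 6.2458
Current forward F = (S − I)·e^(rT) = (105.25 − 6.2458)·e^(0.0809·15/12) = 99.0042 × 1.106415 = 109.5397
Value (long) = (F − K)·e^(−rT) = (109.5397 − 119.14) × 0.903820 = -8.6769
Short position value = −(long value) = C$8.68

C$8.68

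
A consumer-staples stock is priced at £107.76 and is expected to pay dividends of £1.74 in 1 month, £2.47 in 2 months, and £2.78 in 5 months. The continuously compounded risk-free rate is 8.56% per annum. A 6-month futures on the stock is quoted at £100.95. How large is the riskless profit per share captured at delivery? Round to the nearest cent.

£4.38 per share

PV(dividends) I = 1.74·e^(−0.0856·1/12) + 2.47·e^(−0.0856·2/12) + 2.78·e^(−0.0856·5/12) = 6.8452
Fair futures F* = (S − I)·e^(rT) = (107.76 − 6.8452)·e^0.042800 = 100.9148 × 1.043729 = 105.3277
Market £100.95 < fair 105.3277: forward underpriced → reverse cash-and-carry (short the stock, invest proceeds at r, pay the dividends, go long the forward).
Profit at T = |F_mkt − F*| = |100.95 − 105.3277| = £4.38 per share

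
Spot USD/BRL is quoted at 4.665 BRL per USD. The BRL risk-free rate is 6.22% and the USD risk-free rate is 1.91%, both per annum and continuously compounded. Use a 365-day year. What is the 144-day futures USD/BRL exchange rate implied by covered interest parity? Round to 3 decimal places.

F = S·e^((r_BRL − r_USD)T) = 4.665 · e^((0.0622 − 0.0191) × 144/365)
= 4.665 · e^0.017004 = 4.665 × 1.017149
F = 4.745 BRL per USD

4.745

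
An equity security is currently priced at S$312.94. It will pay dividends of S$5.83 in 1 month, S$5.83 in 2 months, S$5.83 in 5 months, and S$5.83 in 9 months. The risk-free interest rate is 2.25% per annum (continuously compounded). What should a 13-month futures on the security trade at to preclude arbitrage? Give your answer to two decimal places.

PV(dividends) I = 5.83·e^(−0.0225·1/12) + 5.83·e^(−0.0225·2/12) + 5.83·e^(−0.0225·5/12) + 5.83·e^(−0.0225·9/12)
I = 5.8191 + 5.8082 + 5.7756 + 5.7324 = 23.1353
F = (S − I)·e^(rT) = (312.94 − 23.1353) · e^(0.0225·13/12)
= 289.8047 · e^0.024375 = 289.8047 × 1.024674 = S$296.96

S$296.96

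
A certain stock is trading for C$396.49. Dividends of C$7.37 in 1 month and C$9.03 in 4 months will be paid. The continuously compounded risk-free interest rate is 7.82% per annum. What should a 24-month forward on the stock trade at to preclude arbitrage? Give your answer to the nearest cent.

C$444.76

PV(dividends) I = 7.37·e^(−0.0782·1/12) + 9.03·e^(−0.0782·4/12)
I = 7.3221 + 8.7977 = 16.1198
F = (S − I)·e^(rT) = (396.49 − 16.1198) · e^(0.0782·24/12)
= 380.3702 · e^0.156400 = 380.3702 × 1.169294 = C$444.76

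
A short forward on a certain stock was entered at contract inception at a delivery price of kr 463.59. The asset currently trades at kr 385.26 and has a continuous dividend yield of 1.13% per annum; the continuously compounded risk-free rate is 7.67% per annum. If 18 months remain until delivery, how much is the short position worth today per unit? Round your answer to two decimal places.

kr 34.42

Current fair forward for the remaining 18 months: F = S·e^((r − q)·T), (r − q) = 0.0767 − 0.0113 = 0.0654
F = 385.26 · e^(0.0654 × 18/12) = 385.26 × 1.103073 = 424.9699
Value of long forward = (F − K)·e^(−rT) = (424.9699 − 463.59) · e^(−0.0767·18/12)
= -38.6201 × 0.891322 = -34.42
Short position value = −(long value) = kr 34.42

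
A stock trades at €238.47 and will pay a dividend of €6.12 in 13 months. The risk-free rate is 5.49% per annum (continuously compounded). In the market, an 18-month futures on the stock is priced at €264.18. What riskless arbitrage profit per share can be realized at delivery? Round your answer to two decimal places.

€11.50 per share

PV(dividends) I = 6.12·e^(−0.0549·13/12) = 5.7666
Fair futures F* = (S − I)·e^(rT) = (238.47 − 5.7666)·e^0.082350 = 232.7034 × 1.085836 = 252.6777
Market €264.18 > fair 252.6777: forward overpriced → cash-and-carry (borrow at r, buy the stock and collect the dividends, short the forward).
Profit at T = |F_mkt − F*| = |264.18 − 252.6777| = €11.50 per share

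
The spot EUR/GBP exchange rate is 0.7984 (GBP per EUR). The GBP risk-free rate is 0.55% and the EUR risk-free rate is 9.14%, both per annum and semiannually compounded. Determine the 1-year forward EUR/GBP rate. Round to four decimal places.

0.7342

By covered interest parity, F = S · (1+r_GBP/2)^(2T) / (1+r_EUR/2)^(2T)
= 0.7984 × 1.005508 / 1.093488 = 0.7984 × 0.919542
F = 0.7342 GBP per EUR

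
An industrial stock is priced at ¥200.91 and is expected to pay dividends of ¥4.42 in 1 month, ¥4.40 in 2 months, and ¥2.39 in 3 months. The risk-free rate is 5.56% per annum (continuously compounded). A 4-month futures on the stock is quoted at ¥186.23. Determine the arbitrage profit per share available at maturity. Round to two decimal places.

¥7.11 per share

PV(dividends) I = 4.42·e^(−0.0556·1/12) + 4.40·e^(−0.0556·2/12) + 2.39·e^(−0.0556·3/12) = 11.1160
Fair futures F* = (S − I)·e^(rT) = (200.91 − 11.1160)·e^0.018533 = 189.7940 × 1.018706 = 193.3443
Market ¥186.23 < fair 193.3443: forward underpriced → reverse cash-and-carry (short the stock, invest proceeds at r, pay the dividends, go long the forward).
Profit at T = |F_mkt − F*| = |186.23 − 193.3443| = ¥7.11 per share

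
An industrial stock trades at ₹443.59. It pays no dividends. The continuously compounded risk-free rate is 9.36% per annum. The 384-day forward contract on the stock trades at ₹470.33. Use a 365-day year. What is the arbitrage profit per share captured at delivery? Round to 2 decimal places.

₹19.16 per share

Fair forward: F* = S·e^(carry·T), with carry = r = 0.0936
F* = 443.59 · e^(0.0936 × 384/365) = 443.59 · e^0.098472 = 443.59 × 1.103484 = ₹489.4945
Market ₹470.33 < fair ₹489.4945: forward underpriced → reverse cash-and-carry (short spot, go long the forward).
At maturity, profit = |F_mkt − F*| = |470.33 − 489.4945| = ₹19.16 per share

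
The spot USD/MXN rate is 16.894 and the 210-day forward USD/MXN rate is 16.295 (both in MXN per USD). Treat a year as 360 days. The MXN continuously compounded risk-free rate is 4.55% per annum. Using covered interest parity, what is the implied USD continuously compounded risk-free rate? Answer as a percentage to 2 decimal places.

10.74%

F = S·e^((r_MXN − r_USD)T) ⇒ r_USD = r_MXN − ln(F/S)/T
ln(16.295/16.894) = -0.036100; /(210/360) = -0.061886
r_USD = 0.0455 + 0.061886 = 0.107386
r_USD = 10.74%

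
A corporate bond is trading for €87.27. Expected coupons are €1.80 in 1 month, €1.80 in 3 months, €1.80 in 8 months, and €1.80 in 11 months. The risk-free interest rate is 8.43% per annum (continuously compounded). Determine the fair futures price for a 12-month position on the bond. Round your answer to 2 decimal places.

PV(coupons) I = 1.80·e^(−0.0843·1/12) + 1.80·e^(−0.0843·3/12) + 1.80·e^(−0.0843·8/12) + 1.80·e^(−0.0843·11/12)
I = 1.7874 + 1.7625 + 1.7016 + 1.6661 = 6.9176
F = (S − I)·e^(rT) = (87.27 − 6.9176) · e^(0.0843·12/12)
= 80.3524 · e^0.084300 = 80.3524 × 1.087955 = €87.42

€87.42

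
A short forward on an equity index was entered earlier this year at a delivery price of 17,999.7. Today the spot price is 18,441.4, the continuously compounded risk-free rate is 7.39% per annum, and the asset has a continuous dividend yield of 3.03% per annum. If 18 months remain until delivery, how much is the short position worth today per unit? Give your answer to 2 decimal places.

Current fair forward for the remaining 18 months: F = S·e^((r − q)·T), (r − q) = 0.0739 − 0.0303 = 0.0436
F = 18441.4 · e^(0.0436 × 18/12) = 18441.4 × 1.06758597 = 19687.7799
Value of long forward = (F − K)·e^(−rT) = (19687.7799 − 17999.7) · e^(−0.0739·18/12)
= 1688.0799 × 0.89507300 = 1510.95
Short position value = −(long value) = -1510.95

-1510.95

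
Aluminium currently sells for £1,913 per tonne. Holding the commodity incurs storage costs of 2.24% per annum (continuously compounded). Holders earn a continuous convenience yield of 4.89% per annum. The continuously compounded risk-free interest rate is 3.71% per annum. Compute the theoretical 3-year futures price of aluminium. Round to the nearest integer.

Net carry = r + u − y = 0.0371 + 0.0224 − 0.0489 = 0.0106
F = S·e^((r+u−y)T) = 1913 · e^(0.0106 × 3) = 1913 · e^0.031800
= 1913 × 1.032311 = £1,975 per tonne

£1,975 per tonne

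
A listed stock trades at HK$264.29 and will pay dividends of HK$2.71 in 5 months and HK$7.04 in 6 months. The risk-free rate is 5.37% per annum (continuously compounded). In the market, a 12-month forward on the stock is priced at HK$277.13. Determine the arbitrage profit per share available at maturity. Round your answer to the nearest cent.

PV(dividends) I = 2.71·e^(−0.0537·5/12) + 7.04·e^(−0.0537·6/12) = 9.5035
Fair forward F* = (S − I)·e^(rT) = (264.29 − 9.5035)·e^0.053700 = 254.7865 × 1.055168 = 268.8426
Market HK$277.13 > fair 268.8426: forward overpriced → cash-and-carry (borrow at r, buy the stock and collect the dividends, short the forward).
Profit at T = |F_mkt − F*| = |277.13 − 268.8426| = HK$8.29 per share

HK$8.29 per share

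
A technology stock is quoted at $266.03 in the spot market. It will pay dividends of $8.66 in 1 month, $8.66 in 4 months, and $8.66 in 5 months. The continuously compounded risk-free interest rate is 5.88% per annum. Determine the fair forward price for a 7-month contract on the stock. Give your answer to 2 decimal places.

$248.86

PV(dividends) I = 8.66·e^(−0.0588·1/12) + 8.66·e^(−0.0588·4/12) + 8.66·e^(−0.0588·5/12)
I = 8.6177 + 8.4919 + 8.4504 = 25.5600
F = (S − I)·e^(rT) = (266.03 − 25.5600) · e^(0.0588·7/12)
= 240.4700 · e^0.034300 = 240.4700 × 1.034895 = $248.86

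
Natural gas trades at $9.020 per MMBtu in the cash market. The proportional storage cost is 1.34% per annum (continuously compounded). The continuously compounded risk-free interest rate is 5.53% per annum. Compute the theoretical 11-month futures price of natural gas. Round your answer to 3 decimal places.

Net carry = r + u − y = 0.0553 + 0.0134 − 0.0000 = 0.0687
F = S·e^((r+u−y)T) = 9.020 · e^(0.0687 × 11/12) = 9.020 · e^0.062975
= 9.020 × 1.065000 = $9.606 per MMBtu

$9.606 per MMBtu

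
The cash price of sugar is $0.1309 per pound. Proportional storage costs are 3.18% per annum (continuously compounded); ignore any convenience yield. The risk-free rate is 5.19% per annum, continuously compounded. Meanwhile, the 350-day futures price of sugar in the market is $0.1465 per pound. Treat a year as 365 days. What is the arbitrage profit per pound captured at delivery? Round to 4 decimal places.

Fair futures: F* = S·e^(carry·T), with carry = (r + u) = 0.0519 + 0.0318 = 0.0837
F* = 0.1309 · e^(0.0837 × 350/365) = 0.1309 · e^0.080260 = 0.1309 × 1.083569 = $0.1418
Market $0.1465 > fair $0.1418: forward overpriced → cash-and-carry (buy spot, short the forward).
At maturity, profit = |F_mkt − F*| = |0.1465 − 0.1418| = $0.0047 per pound

$0.0047 per pound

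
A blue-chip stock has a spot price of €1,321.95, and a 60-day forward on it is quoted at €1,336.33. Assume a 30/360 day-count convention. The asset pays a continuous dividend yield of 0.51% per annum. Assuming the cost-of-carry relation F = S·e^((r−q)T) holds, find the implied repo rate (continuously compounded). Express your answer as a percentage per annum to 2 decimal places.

From F = S·e^((r−q)T): (r − q) = ln(F/S)/T
ln(1336.33/1321.95) = ln(1.010878) = 0.010819
(r − q) = 0.010819 / (60/360) = 0.064914
r = ln(F/S)/T + q = 0.064914 + 0.0051 = 0.070014
r = 7.00%

7.00%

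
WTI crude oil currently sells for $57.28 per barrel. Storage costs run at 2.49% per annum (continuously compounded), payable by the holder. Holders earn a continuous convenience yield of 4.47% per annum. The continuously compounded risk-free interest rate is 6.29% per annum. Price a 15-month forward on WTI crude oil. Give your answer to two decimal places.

Net carry = r + u − y = 0.0629 + 0.0249 − 0.0447 = 0.0431
F = S·e^((r+u−y)T) = 57.28 · e^(0.0431 × 15/12) = 57.28 · e^0.053875
= 57.28 × 1.055353 = $60.45 per barrel

$60.45 per barrel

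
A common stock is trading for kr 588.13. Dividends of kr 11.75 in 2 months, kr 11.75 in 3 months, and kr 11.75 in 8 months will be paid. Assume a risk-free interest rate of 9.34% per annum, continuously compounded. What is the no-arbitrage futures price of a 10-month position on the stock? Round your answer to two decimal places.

PV(dividends) I = 11.75·e^(−0.0934·2/12) + 11.75·e^(−0.0934·3/12) + 11.75·e^(−0.0934·8/12)
I = 11.5685 + 11.4788 + 11.0407 = 34.0880
F = (S − I)·e^(rT) = (588.13 − 34.0880) · e^(0.0934·10/12)
= 554.0420 · e^0.077833 = 554.0420 × 1.080942 = kr 598.89

kr 598.89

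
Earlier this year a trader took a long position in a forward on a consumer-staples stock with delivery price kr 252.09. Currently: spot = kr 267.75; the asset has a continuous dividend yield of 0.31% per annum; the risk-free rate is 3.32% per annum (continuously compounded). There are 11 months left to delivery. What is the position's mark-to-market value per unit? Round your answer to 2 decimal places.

kr 22.46

Current fair forward for the remaining 11 months: F = S·e^((r − q)·T), (r − q) = 0.0332 − 0.0031 = 0.0301
F = 267.75 · e^(0.0301 × 11/12) = 267.75 × 1.027976 = 275.2406
Value of long forward = (F − K)·e^(−rT) = (275.2406 − 252.09) · e^(−0.0332·11/12)
= 23.1506 × 0.970025 = 22.46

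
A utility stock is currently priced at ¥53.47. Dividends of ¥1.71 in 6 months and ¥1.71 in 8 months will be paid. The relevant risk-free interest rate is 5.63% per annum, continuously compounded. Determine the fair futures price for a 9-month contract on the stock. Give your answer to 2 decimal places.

PV(dividends) I = 1.71·e^(−0.0563·6/12) + 1.71·e^(−0.0563·8/12)
I = 1.6625 + 1.6470 = 3.3095
F = (S − I)·e^(rT) = (53.47 − 3.3095) · e^(0.0563·9/12)
= 50.1605 · e^0.042225 = 50.1605 × 1.043129 = ¥52.32

¥52.32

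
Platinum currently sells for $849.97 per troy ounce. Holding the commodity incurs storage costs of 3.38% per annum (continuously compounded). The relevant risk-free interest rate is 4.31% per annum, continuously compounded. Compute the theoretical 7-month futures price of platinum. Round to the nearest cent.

Net carry = r + u − y = 0.0431 + 0.0338 − 0.0000 = 0.0769
F = S·e^((r+u−y)T) = 849.97 · e^(0.0769 × 7/12) = 849.97 · e^0.044858
= 849.97 × 1.045879 = $888.97 per troy ounce

$888.97 per troy ounce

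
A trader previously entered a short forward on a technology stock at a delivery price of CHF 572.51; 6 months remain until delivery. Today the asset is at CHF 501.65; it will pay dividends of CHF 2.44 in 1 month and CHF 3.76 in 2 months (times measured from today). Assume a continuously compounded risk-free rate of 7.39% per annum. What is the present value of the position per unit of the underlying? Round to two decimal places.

PV(remaining dividends) I = 2.44·e^(−0.0739·1/12) + 3.76·e^(−0.0739·2/12) = 6.1390
Current forward F = (S − I)·e^(rT) = (501.65 − 6.1390)·e^(0.0739·6/12) = 495.5110 × 1.037641 = 514.1625
Value (long) = (F − K)·e^(−rT) = (514.1625 − 572.51) × 0.963724 = -56.2309
Short position value = −(long value) = CHF 56.23

CHF 56.23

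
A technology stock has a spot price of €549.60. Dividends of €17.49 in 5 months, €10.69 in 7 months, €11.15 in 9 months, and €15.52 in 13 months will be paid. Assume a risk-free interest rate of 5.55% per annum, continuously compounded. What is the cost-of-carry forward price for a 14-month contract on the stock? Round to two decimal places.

PV(dividends) I = 17.49·e^(−0.0555·5/12) + 10.69·e^(−0.0555·7/12) + 11.15·e^(−0.0555·9/12) + 15.52·e^(−0.0555·13/12)
I = 17.0902 + 10.3495 + 10.6954 + 14.6144 = 52.7495
F = (S − I)·e^(rT) = (549.60 − 52.7495) · e^(0.0555·14/12)
= 496.8505 · e^0.064750 = 496.8505 × 1.066892 = €530.09

€530.09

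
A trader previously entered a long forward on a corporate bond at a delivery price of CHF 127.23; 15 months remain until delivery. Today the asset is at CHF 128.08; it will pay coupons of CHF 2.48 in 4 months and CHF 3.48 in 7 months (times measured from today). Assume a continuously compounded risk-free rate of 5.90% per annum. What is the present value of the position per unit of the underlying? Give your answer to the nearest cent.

PV(remaining coupons) I = 2.48·e^(−0.0590·4/12) + 3.48·e^(−0.0590·7/12) = 5.7940
Current forward F = (S − I)·e^(rT) = (128.08 − 5.7940)·e^(0.0590·15/12) = 122.2860 × 1.076538 = 131.6455
Value (long) = (F − K)·e^(−rT) = (131.6455 − 127.23) × 0.928904 = 4.1016
Value = CHF 4.10

CHF 4.10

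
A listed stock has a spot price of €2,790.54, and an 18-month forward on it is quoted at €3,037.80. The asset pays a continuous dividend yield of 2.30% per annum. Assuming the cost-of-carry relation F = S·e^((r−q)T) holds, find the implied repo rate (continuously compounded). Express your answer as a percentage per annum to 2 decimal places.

7.96%

From F = S·e^((r−q)T): (r − q) = ln(F/S)/T
ln(3037.80/2790.54) = ln(1.088607) = 0.084899
(r − q) = 0.084899 / (18/12) = 0.056599
r = ln(F/S)/T + q = 0.056599 + 0.0230 = 0.079599
r = 7.96%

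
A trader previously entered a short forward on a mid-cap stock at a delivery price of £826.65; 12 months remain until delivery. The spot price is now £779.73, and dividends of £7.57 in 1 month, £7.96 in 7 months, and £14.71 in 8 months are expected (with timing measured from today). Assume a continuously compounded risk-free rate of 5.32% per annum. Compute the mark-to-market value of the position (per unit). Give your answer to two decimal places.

£33.54

PV(remaining dividends) I = 7.57·e^(−0.0532·1/12) + 7.96·e^(−0.0532·7/12) + 14.71·e^(−0.0532·8/12) = 29.4507
Current forward F = (S − I)·e^(rT) = (779.73 − 29.4507)·e^(0.0532·12/12) = 750.2793 × 1.054641 = 791.2753
Value (long) = (F − K)·e^(−rT) = (791.2753 − 826.65) × 0.948190 = -33.5419
Short position value = −(long value) = £33.54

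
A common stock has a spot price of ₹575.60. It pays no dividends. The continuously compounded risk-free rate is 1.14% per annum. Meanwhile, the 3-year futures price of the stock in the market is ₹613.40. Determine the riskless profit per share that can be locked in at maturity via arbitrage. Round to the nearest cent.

₹17.77 per share

Fair futures: F* = S·e^(carry·T), with carry = r = 0.0114
F* = 575.60 · e^(0.0114 × 3) = 575.60 · e^0.034200 = 575.60 × 1.034792 = ₹595.6263
Market ₹613.40 > fair ₹595.6263: forward overpriced → cash-and-carry (buy spot, short the forward).
At maturity, profit = |F_mkt − F*| = |613.40 − 595.6263| = ₹17.77 per share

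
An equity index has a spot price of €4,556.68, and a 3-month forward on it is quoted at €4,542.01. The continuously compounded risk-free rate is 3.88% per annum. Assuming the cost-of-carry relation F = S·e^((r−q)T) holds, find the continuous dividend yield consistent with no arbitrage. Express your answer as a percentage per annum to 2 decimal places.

From F = S·e^((r−q)T): (r − q) = ln(F/S)/T
ln(4542.01/4556.68) = ln(0.996781) = -0.003224
(r − q) = -0.003224 / (3/12) = -0.012896
q = r − ln(F/S)/T = 0.0388 + 0.012896 = 0.051696
q = 5.17%

5.17%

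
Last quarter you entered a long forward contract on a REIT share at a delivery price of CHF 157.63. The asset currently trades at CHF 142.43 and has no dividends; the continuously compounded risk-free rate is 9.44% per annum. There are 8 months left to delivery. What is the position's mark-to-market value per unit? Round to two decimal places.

Current fair forward for the remaining 8 months: F = S·e^(r·T), r = 0.0944
F = 142.43 · e^(0.0944 × 8/12) = 142.43 × 1.064956 = 151.6817
Value of long forward = (F − K)·e^(−rT) = (151.6817 − 157.63) · e^(−0.0944·8/12)
= -5.9483 × 0.939006 = -5.59

-CHF 5.59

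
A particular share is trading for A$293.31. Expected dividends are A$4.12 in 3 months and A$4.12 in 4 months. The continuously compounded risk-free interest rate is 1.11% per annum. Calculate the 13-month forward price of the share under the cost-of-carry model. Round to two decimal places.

PV(dividends) I = 4.12·e^(−0.0111·3/12) + 4.12·e^(−0.0111·4/12)
I = 4.1086 + 4.1048 = 8.2134
F = (S − I)·e^(rT) = (293.31 − 8.2134) · e^(0.0111·13/12)
= 285.0966 · e^0.012025 = 285.0966 × 1.012098 = A$288.55

A$288.55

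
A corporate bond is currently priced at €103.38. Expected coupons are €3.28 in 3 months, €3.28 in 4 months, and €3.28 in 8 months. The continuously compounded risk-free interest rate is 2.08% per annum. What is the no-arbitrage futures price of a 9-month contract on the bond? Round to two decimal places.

€95.10

PV(coupons) I = 3.28·e^(−0.0208·3/12) + 3.28·e^(−0.0208·4/12) + 3.28·e^(−0.0208·8/12)
I = 3.2630 + 3.2573 + 3.2348 = 9.7551
F = (S − I)·e^(rT) = (103.38 − 9.7551) · e^(0.0208·9/12)
= 93.6249 · e^0.015600 = 93.6249 × 1.015722 = €95.10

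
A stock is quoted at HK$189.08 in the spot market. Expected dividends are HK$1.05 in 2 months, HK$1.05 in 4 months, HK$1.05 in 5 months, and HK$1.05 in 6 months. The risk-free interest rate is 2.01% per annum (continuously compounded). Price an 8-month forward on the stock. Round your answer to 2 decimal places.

PV(dividends) I = 1.05·e^(−0.0201·2/12) + 1.05·e^(−0.0201·4/12) + 1.05·e^(−0.0201·5/12) + 1.05·e^(−0.0201·6/12)
I = 1.0465 + 1.0430 + 1.0412 + 1.0395 = 4.1702
F = (S − I)·e^(rT) = (189.08 − 4.1702) · e^(0.0201·8/12)
= 184.9098 · e^0.013400 = 184.9098 × 1.013490 = HK$187.40

HK$187.40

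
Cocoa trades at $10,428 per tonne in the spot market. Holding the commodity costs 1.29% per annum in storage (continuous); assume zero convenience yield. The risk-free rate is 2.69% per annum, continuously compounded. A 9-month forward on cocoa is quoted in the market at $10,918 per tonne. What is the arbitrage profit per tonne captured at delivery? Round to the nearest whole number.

Fair forward: F* = S·e^(carry·T), with carry = (r + u) = 0.0269 + 0.0129 = 0.0398
F* = 10428 · e^(0.0398 × 9/12) = 10428 · e^0.029850 = 10428 × 1.030300 = $10743.9684
Market $10918 > fair $10743.9684: forward overpriced → cash-and-carry (buy spot, short the forward).
At maturity, profit = |F_mkt − F*| = |10918 − 10743.9684| = $174 per tonne

$174 per tonne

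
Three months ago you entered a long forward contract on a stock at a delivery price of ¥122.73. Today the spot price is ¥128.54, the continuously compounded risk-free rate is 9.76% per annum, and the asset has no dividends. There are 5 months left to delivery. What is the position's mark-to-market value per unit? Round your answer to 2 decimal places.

¥10.70

Current fair forward for the remaining 5 months: F = S·e^(r·T), r = 0.0976
F = 128.54 · e^(0.0976 × 5/12) = 128.54 × 1.041505 = 133.8751
Value of long forward = (F − K)·e^(−rT) = (133.8751 − 122.73) · e^(−0.0976·5/12)
= 11.1451 × 0.960149 = 10.70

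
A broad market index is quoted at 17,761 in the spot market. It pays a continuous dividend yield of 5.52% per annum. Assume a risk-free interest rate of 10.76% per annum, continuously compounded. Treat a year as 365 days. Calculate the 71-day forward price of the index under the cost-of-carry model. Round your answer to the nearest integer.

17,943

F = S·e^((r − q)T) = 17761 · e^((0.1076 − 0.0552) × 71/365)
= 17761 · e^0.010193 = 17761 × 1.010245
F = 17,943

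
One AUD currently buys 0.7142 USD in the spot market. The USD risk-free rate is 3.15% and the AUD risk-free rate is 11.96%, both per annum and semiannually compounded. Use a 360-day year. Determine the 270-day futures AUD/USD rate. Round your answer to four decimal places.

0.6701

By covered interest parity, F = S · (1+r_USD/2)^(2T) / (1+r_AUD/2)^(2T)
= 0.7142 × 1.023718 / 1.091028 = 0.7142 × 0.938306
F = 0.6701 USD per AUD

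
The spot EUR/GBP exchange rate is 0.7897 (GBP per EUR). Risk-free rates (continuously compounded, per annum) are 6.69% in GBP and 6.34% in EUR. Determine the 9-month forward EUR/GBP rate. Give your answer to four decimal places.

F = S·e^((r_GBP − r_EUR)T) = 0.7897 · e^((0.0669 − 0.0634) × 9/12)
= 0.7897 · e^0.002625 = 0.7897 × 1.002628
F = 0.7918 GBP per EUR

0.7918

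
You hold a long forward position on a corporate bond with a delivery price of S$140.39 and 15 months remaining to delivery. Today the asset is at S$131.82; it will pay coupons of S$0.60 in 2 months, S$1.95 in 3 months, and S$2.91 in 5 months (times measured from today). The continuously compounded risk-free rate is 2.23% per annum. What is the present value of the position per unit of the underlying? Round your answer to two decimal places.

-S$10.13

PV(remaining coupons) I = 0.60·e^(−0.0223·2/12) + 1.95·e^(−0.0223·3/12) + 2.91·e^(−0.0223·5/12) = 5.4200
Current forward F = (S − I)·e^(rT) = (131.82 − 5.4200)·e^(0.0223·15/12) = 126.4000 × 1.028267 = 129.9729
Value (long) = (F − K)·e^(−rT) = (129.9729 − 140.39) × 0.972510 = -10.1307
Value = -S$10.13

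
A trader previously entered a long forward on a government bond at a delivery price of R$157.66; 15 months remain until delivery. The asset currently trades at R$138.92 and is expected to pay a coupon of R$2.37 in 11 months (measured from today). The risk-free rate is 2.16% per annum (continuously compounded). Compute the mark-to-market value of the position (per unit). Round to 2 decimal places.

-R$16.86

PV(remaining coupons) I = 2.37·e^(−0.0216·11/12) = 2.3235
Current forward F = (S − I)·e^(rT) = (138.92 − 2.3235)·e^(0.0216·15/12) = 136.5965 × 1.027368 = 140.3349
Value (long) = (F − K)·e^(−rT) = (140.3349 − 157.66) × 0.973361 = -16.8636
Value = -R$16.86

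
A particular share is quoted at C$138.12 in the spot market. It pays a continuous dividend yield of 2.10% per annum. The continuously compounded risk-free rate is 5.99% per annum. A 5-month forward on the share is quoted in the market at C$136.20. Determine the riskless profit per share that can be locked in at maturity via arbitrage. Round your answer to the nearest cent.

C$4.18 per share

Fair forward: F* = S·e^(carry·T), with carry = (r − q) = 0.0599 − 0.0210 = 0.0389
F* = 138.12 · e^(0.0389 × 5/12) = 138.12 · e^0.016208 = 138.12 × 1.016340 = C$140.3769
Market C$136.20 < fair C$140.3769: forward underpriced → reverse cash-and-carry (short spot, go long the forward).
At maturity, profit = |F_mkt − F*| = |136.20 − 140.3769| = C$4.18 per share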